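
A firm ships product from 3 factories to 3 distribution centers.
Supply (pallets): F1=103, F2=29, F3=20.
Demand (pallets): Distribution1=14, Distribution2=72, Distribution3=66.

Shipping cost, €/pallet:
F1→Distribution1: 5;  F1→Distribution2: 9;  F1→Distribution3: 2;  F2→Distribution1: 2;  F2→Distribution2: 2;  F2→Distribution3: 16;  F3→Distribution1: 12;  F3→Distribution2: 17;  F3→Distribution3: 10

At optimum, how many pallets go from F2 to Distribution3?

0

Solving gives:
  F1 to Distribution2: 37 × €9 = €333
  F1 to Distribution3: 66 × €2 = €132
  F2 to Distribution2: 29 × €2 = €58
  F3 to Distribution1: 14 × €12 = €168
  F3 to Distribution2: 6 × €17 = €102
Total cost = €793.
The route F2→Distribution3 is not used.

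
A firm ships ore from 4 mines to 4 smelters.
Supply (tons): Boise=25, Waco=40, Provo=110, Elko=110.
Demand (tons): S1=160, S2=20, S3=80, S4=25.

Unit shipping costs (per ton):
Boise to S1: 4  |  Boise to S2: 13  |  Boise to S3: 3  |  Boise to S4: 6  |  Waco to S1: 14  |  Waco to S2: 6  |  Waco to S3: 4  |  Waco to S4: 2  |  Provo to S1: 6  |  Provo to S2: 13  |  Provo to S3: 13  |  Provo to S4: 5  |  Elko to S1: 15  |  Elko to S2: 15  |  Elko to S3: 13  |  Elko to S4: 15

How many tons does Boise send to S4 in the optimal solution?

0

Solving gives:
  Boise to S1: 25 × 4 = 100
  Waco to S3: 15 × 4 = 60
  Waco to S4: 25 × 2 = 50
  Provo to S1: 110 × 6 = 660
  Elko to S1: 25 × 15 = 375
  Elko to S2: 20 × 15 = 300
  Elko to S3: 65 × 13 = 845
Total cost = 2390.
The route Boise→S4 is not used.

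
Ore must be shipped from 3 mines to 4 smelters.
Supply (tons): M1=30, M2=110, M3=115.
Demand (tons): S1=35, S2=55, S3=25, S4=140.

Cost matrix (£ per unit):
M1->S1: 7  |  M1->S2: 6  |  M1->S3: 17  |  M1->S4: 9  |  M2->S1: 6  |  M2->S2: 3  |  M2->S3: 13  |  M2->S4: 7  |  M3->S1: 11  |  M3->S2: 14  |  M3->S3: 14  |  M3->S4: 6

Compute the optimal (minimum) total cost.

One minimum-cost allocation:
  M1 to S1: 30 × £7 = £210
  M2 to S1: 5 × £6 = £30
  M2 to S2: 55 × £3 = £165
  M2 to S3: 25 × £13 = £325
  M2 to S4: 25 × £7 = £175
  M3 to S4: 115 × £6 = £690
Total = 210 + 30 + 165 + 325 + 175 + 690 = £1595.

1595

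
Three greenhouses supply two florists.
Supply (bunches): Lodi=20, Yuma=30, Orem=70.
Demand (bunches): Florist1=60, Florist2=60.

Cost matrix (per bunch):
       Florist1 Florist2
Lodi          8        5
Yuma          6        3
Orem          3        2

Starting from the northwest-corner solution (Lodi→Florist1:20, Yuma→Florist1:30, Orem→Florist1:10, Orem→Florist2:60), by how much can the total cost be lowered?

100

Current plan cost = 20·8 + 30·6 + 10·3 + 60·2 = 490.
Optimal plan:
  Lodi->Florist2: 20 × 5 = 100
  Yuma->Florist2: 30 × 3 = 90
  Orem->Florist1: 60 × 3 = 180
  Orem->Florist2: 10 × 2 = 20
Optimal cost = 390.
Saving = 490 − 390 = 100.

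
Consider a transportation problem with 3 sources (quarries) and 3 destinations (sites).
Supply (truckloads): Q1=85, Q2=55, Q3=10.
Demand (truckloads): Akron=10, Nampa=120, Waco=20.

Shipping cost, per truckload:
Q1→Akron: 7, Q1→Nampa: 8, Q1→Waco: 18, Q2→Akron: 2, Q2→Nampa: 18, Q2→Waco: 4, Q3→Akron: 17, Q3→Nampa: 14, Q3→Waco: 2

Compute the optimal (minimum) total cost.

Optimal allocation:
  Q1 to Nampa: 85 × 8 = 680
  Q2 to Akron: 10 × 2 = 20
  Q2 to Nampa: 25 × 18 = 450
  Q2 to Waco: 20 × 4 = 80
  Q3 to Nampa: 10 × 14 = 140
Total = 680 + 20 + 450 + 80 + 140 = 1370.
(Supply check: Q1 ships 85; Q2 ships 55; Q3 ships 10.)

1370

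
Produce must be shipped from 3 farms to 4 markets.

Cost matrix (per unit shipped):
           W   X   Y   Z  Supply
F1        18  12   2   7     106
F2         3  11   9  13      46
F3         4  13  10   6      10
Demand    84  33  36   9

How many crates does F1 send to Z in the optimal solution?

9

Optimal shipments:
  F1 to W: 28 × 18 = 504
  F1 to X: 33 × 12 = 396
  F1 to Y: 36 × 2 = 72
  F1 to Z: 9 × 7 = 63
  F2 to W: 46 × 3 = 138
  F3 to W: 10 × 4 = 40
Total cost = 1213.
So F1→Z carries 9 crates.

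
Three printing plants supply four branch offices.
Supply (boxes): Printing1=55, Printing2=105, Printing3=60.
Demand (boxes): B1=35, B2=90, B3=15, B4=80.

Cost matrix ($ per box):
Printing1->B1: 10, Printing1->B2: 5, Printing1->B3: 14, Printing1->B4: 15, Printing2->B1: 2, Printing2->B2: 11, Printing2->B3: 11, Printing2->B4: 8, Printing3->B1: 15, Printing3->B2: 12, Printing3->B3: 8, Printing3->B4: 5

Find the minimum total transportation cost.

1355

An optimal shipping plan:
  Printing1–B2: 55 boxes
  Printing2–B1: 35 boxes
  Printing2–B2: 35 boxes
  Printing2–B3: 15 boxes
  Printing2–B4: 20 boxes
  Printing3–B4: 60 boxes
Total cost = $1355.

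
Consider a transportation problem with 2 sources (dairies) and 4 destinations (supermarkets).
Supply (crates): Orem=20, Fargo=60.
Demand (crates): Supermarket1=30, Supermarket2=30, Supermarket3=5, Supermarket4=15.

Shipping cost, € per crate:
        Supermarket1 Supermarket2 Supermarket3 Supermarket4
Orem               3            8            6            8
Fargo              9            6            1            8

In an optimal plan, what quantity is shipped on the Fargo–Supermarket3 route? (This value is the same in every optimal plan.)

Optimal shipments:
  Orem->Supermarket1: 20 crates
  Fargo->Supermarket1: 10 crates
  Fargo->Supermarket2: 30 crates
  Fargo->Supermarket3: 5 crates
  Fargo->Supermarket4: 15 crates
Total cost = €455.
So Fargo→Supermarket3 carries 5 crates.

5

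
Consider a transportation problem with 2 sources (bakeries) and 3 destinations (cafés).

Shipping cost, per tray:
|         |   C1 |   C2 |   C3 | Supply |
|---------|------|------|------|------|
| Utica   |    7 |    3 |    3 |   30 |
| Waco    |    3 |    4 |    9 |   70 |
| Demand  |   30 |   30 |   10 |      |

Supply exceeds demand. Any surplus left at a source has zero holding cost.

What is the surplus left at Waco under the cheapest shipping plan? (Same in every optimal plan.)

30

Minimum-cost shipments:
  Utica to C2: 20 × 3 = 60
  Utica to C3: 10 × 3 = 30
  Waco to C1: 30 × 3 = 90
  Waco to C2: 10 × 4 = 40
Total cost = 220.
Waco ships 40 of its 70, leaving 30.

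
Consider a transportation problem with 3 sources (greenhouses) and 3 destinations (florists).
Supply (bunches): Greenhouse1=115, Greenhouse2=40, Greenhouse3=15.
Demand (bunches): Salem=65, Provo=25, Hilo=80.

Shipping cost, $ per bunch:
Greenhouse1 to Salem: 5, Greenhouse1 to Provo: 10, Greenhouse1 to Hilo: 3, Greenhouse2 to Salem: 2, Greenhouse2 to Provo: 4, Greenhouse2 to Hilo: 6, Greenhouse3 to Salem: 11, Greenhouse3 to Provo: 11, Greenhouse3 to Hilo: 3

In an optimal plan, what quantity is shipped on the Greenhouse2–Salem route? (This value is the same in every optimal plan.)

15

The minimum-cost plan:
  Greenhouse1→Salem: 50 × $5 = $250
  Greenhouse1→Hilo: 65 × $3 = $195
  Greenhouse2→Salem: 15 × $2 = $30
  Greenhouse2→Provo: 25 × $4 = $100
  Greenhouse3→Hilo: 15 × $3 = $45
Total cost = $620.
So Greenhouse2→Salem carries 15 bunches.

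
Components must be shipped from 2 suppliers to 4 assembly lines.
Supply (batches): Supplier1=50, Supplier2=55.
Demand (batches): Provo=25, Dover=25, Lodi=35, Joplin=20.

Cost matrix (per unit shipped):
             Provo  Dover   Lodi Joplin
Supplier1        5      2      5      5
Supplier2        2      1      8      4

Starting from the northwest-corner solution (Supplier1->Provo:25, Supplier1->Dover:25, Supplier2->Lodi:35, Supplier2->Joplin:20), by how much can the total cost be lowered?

Current plan cost = 25·5 + 25·2 + 35·8 + 20·4 = 535.
Optimal plan:
  Supplier1–Dover: 15 × 2 = 30
  Supplier1–Lodi: 35 × 5 = 175
  Supplier2–Provo: 25 × 2 = 50
  Supplier2–Dover: 10 × 1 = 10
  Supplier2–Joplin: 20 × 4 = 80
Optimal cost = 345.
Saving = 535 − 345 = 190.

190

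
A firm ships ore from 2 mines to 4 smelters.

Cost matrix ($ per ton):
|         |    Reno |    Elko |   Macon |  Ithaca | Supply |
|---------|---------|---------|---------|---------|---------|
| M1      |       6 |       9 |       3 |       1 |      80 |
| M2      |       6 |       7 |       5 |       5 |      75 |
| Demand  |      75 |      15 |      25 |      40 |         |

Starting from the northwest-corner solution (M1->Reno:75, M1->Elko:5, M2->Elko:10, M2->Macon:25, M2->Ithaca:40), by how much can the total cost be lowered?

Current plan cost = 75·6 + 5·9 + 10·7 + 25·5 + 40·5 = $890.
Optimal plan:
  M1–Reno: 15 × $6 = $90
  M1–Macon: 25 × $3 = $75
  M1–Ithaca: 40 × $1 = $40
  M2–Reno: 60 × $6 = $360
  M2–Elko: 15 × $7 = $105
Optimal cost = $670.
Saving = 890 − 670 = $220.

220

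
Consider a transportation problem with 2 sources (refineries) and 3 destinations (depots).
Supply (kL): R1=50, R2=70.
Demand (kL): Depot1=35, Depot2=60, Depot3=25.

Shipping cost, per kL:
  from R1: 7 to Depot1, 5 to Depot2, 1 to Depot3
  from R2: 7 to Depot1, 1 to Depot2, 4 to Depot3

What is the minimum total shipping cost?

Optimal allocation:
  R1–Depot1: 25 × 7 = 175
  R1–Depot3: 25 × 1 = 25
  R2–Depot1: 10 × 7 = 70
  R2–Depot2: 60 × 1 = 60
Total = 175 + 25 + 70 + 60 = 330.
(Supply check: R1 ships 50; R2 ships 70.)

330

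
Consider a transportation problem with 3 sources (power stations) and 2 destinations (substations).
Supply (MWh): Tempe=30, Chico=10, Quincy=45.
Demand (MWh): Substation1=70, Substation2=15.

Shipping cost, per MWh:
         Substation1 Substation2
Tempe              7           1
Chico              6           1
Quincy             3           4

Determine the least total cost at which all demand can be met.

315

A cheapest plan:
  Tempe to Substation1: 15 MWh
  Tempe to Substation2: 15 MWh
  Chico to Substation1: 10 MWh
  Quincy to Substation1: 45 MWh
Total cost = 315.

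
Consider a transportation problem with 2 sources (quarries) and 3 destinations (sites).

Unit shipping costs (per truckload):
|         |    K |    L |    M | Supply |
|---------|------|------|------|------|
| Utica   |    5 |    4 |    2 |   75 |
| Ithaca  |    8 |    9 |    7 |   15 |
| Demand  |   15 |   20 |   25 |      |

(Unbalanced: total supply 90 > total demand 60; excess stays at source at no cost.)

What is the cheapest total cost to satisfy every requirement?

One minimum-cost allocation:
  Utica→K: 15 truckloads
  Utica→L: 20 truckloads
  Utica→M: 25 truckloads
Total cost = 205.

205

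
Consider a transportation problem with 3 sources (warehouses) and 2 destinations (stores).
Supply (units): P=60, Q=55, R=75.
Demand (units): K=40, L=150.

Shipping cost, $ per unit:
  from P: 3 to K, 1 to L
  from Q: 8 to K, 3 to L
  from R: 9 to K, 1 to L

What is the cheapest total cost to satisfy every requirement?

One minimum-cost allocation:
  P–K: 40 × $3 = $120
  P–L: 20 × $1 = $20
  Q–L: 55 × $3 = $165
  R–L: 75 × $1 = $75
Total = 120 + 20 + 165 + 75 = $380.
(Supply check: P ships 60; Q ships 55; R ships 75.)

380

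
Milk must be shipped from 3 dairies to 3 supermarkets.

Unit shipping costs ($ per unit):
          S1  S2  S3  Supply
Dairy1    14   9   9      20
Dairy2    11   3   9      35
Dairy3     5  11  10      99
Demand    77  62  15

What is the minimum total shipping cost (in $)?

Optimal allocation:
  Dairy1->S2: 20 × $9 = $180
  Dairy2->S2: 35 × $3 = $105
  Dairy3->S1: 77 × $5 = $385
  Dairy3->S2: 7 × $11 = $77
  Dairy3->S3: 15 × $10 = $150
Total = 180 + 105 + 385 + 77 + 150 = $897.
(Supply check: Dairy1 ships 20; Dairy2 ships 35; Dairy3 ships 99.)

897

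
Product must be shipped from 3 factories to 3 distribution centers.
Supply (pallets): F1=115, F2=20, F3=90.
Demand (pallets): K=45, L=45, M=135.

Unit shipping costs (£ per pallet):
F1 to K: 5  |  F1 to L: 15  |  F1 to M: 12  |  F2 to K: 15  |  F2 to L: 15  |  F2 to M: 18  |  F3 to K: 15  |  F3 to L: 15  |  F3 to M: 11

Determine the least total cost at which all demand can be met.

2430

An optimal shipping plan:
  F1–K: 45 × £5 = £225
  F1–L: 25 × £15 = £375
  F1–M: 45 × £12 = £540
  F2–L: 20 × £15 = £300
  F3–M: 90 × £11 = £990
Total = 225 + 375 + 540 + 300 + 990 = £2430.
(Supply check: F1 ships 115; F2 ships 20; F3 ships 90.)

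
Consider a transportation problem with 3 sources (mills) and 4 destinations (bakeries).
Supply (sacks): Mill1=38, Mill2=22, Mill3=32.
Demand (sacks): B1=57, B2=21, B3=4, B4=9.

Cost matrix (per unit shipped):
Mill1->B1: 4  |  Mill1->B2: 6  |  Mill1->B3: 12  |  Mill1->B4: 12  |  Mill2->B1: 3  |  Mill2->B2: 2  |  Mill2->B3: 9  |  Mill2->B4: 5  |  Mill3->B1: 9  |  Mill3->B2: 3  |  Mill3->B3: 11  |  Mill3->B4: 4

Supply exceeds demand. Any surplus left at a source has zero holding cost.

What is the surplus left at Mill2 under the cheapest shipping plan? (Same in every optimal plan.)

An optimal plan:
  Mill1 to B1: 38 sacks
  Mill2 to B1: 19 sacks
  Mill2 to B3: 3 sacks
  Mill3 to B2: 21 sacks
  Mill3 to B3: 1 sacks
  Mill3 to B4: 9 sacks
Total cost = 346.
Mill2 ships 22 of its 22, leaving 0.

0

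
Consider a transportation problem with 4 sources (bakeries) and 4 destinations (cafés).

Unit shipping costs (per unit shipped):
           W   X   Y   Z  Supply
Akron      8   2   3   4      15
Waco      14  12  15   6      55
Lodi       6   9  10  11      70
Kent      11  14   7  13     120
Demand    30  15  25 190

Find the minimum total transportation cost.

A cheapest plan:
  Akron to Z: 15 × 4 = 60
  Waco to Z: 55 × 6 = 330
  Lodi to W: 30 × 6 = 180
  Lodi to X: 15 × 9 = 135
  Lodi to Z: 25 × 11 = 275
  Kent to Y: 25 × 7 = 175
  Kent to Z: 95 × 13 = 1235
Total = 60 + 330 + 180 + 135 + 275 + 175 + 1235 = 2390.
(Supply check: Akron ships 15; Waco ships 55; Lodi ships 70; Kent ships 120.)

2390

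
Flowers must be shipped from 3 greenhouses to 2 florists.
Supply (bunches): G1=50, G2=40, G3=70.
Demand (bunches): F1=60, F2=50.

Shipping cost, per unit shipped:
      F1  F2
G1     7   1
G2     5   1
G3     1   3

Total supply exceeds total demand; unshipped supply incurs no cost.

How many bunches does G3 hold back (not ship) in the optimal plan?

10

An optimal plan:
  G1–F2: 50 × 1 = 50
  G3–F1: 60 × 1 = 60
Total cost = 110.
G3 ships 60 of its 70, leaving 10.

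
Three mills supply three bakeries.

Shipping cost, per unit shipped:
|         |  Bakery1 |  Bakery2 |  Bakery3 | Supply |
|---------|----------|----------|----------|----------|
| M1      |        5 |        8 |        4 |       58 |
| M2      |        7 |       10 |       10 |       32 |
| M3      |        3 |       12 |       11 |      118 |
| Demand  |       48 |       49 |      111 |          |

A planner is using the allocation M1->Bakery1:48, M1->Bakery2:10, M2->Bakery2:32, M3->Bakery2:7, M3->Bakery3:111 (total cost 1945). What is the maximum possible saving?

462

Current plan cost = 48·5 + 10·8 + 32·10 + 7·12 + 111·11 = 1945.
Optimal plan:
  M1–Bakery3: 58 × 4 = 232
  M2–Bakery2: 32 × 10 = 320
  M3–Bakery1: 48 × 3 = 144
  M3–Bakery2: 17 × 12 = 204
  M3–Bakery3: 53 × 11 = 583
Optimal cost = 1483.
Saving = 1945 − 1483 = 462.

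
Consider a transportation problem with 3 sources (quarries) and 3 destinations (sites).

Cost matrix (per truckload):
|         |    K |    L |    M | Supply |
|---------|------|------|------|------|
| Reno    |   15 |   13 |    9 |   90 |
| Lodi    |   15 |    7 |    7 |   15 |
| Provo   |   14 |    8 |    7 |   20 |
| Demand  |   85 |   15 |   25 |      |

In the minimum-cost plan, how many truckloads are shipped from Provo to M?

Optimal shipments:
  Reno–K: 85 × 15 = 1275
  Reno–M: 5 × 9 = 45
  Lodi–L: 15 × 7 = 105
  Provo–M: 20 × 7 = 140
Total cost = 1565.
So Provo→M carries 20 truckloads.

20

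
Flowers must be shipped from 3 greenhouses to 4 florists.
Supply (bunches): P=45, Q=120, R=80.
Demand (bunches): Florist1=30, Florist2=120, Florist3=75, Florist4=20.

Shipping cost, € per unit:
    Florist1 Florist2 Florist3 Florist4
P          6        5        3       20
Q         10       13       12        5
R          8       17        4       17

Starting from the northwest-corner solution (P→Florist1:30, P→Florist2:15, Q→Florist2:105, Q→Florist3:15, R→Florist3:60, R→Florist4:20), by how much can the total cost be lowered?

490

Current plan cost = 30·6 + 15·5 + 105·13 + 15·12 + 60·4 + 20·17 = €2380.
Optimal plan:
  P→Florist2: 45 bunches
  Q→Florist1: 25 bunches
  Q→Florist2: 75 bunches
  Q→Florist4: 20 bunches
  R→Florist1: 5 bunches
  R→Florist3: 75 bunches
Optimal cost = €1890.
Saving = 2380 − 1890 = €490.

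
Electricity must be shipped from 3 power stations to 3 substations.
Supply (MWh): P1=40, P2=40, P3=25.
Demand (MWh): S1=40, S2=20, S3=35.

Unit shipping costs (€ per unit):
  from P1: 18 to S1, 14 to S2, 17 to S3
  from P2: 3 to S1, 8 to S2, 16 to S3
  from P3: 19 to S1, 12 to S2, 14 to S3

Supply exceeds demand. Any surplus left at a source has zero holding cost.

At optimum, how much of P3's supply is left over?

Minimum-cost shipments:
  P1 to S2: 20 × €14 = €280
  P1 to S3: 10 × €17 = €170
  P2 to S1: 40 × €3 = €120
  P3 to S3: 25 × €14 = €350
Total cost = €920.
P3 ships 25 of its 25, leaving 0.

0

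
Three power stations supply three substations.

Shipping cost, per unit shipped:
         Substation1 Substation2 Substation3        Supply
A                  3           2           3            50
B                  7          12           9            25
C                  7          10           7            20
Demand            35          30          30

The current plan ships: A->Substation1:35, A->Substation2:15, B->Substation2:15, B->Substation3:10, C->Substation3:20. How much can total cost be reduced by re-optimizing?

Current plan cost = 35·3 + 15·2 + 15·12 + 10·9 + 20·7 = 545.
Optimal plan:
  A->Substation2: 30 × 2 = 60
  A->Substation3: 20 × 3 = 60
  B->Substation1: 25 × 7 = 175
  C->Substation1: 10 × 7 = 70
  C->Substation3: 10 × 7 = 70
Optimal cost = 435.
Saving = 545 − 435 = 110.

110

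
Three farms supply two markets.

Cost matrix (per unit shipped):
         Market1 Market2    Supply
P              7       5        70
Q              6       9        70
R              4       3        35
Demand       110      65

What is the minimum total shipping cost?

920

An optimal shipping plan:
  P to Market1: 5 × 7 = 35
  P to Market2: 65 × 5 = 325
  Q to Market1: 70 × 6 = 420
  R to Market1: 35 × 4 = 140
Total = 35 + 325 + 420 + 140 = 920.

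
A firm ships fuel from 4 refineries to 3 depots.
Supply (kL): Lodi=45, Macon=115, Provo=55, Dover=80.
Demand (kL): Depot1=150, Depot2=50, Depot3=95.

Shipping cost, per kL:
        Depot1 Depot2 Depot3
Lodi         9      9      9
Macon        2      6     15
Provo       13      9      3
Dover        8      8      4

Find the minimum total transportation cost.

1280

Optimal allocation:
  Lodi→Depot2: 45 × 9 = 405
  Macon→Depot1: 115 × 2 = 230
  Provo→Depot3: 55 × 3 = 165
  Dover→Depot1: 35 × 8 = 280
  Dover→Depot2: 5 × 8 = 40
  Dover→Depot3: 40 × 4 = 160
Total = 405 + 230 + 165 + 280 + 40 + 160 = 1280.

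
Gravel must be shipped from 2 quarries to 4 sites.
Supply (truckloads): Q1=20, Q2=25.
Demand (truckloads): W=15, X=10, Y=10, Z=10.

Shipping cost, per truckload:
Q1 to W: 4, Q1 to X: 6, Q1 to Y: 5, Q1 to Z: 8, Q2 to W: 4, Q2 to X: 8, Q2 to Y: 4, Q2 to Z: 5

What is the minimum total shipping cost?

Optimal allocation:
  Q1 to W: 10 × 4 = 40
  Q1 to X: 10 × 6 = 60
  Q2 to W: 5 × 4 = 20
  Q2 to Y: 10 × 4 = 40
  Q2 to Z: 10 × 5 = 50
Total = 40 + 60 + 20 + 40 + 50 = 210.

210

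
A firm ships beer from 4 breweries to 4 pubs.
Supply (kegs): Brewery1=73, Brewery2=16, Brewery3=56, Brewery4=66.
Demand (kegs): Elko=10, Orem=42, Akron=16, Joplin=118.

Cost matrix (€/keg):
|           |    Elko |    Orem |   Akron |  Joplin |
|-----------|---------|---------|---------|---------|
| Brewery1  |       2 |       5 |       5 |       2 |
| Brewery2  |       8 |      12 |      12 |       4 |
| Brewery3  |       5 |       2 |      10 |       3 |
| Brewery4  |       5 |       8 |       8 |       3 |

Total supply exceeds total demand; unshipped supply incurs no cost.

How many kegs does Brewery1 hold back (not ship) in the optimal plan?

Minimum-cost shipments:
  Brewery1->Elko: 10 × €2 = €20
  Brewery1->Akron: 16 × €5 = €80
  Brewery1->Joplin: 47 × €2 = €94
  Brewery3->Orem: 42 × €2 = €84
  Brewery3->Joplin: 5 × €3 = €15
  Brewery4->Joplin: 66 × €3 = €198
Total cost = €491.
Brewery1 ships 73 of its 73, leaving 0.

0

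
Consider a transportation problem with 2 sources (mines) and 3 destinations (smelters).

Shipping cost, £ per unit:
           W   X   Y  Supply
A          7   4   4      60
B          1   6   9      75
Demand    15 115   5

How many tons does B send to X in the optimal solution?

Solving gives:
  A→X: 55 tons
  A→Y: 5 tons
  B→W: 15 tons
  B→X: 60 tons
Total cost = £615.
So B→X carries 60 tons.

60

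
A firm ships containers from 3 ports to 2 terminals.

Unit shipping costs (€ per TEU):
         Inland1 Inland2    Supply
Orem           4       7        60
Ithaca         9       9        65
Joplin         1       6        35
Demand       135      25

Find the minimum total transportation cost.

An optimal shipping plan:
  Orem->Inland1: 60 × €4 = €240
  Ithaca->Inland1: 40 × €9 = €360
  Ithaca->Inland2: 25 × €9 = €225
  Joplin->Inland1: 35 × €1 = €35
Total = 240 + 360 + 225 + 35 = €860.

860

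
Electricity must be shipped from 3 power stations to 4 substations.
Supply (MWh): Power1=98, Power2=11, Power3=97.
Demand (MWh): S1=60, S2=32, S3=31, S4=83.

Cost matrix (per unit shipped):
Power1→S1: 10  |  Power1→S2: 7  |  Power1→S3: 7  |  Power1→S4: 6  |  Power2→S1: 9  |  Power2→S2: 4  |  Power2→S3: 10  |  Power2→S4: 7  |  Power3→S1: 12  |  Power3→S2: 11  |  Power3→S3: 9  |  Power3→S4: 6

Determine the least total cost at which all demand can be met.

One minimum-cost allocation:
  Power1 to S1: 46 × 10 = 460
  Power1 to S2: 21 × 7 = 147
  Power1 to S3: 31 × 7 = 217
  Power2 to S2: 11 × 4 = 44
  Power3 to S1: 14 × 12 = 168
  Power3 to S4: 83 × 6 = 498
Total = 460 + 147 + 217 + 44 + 168 + 498 = 1534.

1534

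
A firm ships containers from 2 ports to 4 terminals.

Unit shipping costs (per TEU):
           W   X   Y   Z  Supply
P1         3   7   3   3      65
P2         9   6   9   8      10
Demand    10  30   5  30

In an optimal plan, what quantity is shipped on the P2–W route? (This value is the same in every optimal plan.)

Optimal shipments:
  P1→W: 10 × 3 = 30
  P1→X: 20 × 7 = 140
  P1→Y: 5 × 3 = 15
  P1→Z: 30 × 3 = 90
  P2→X: 10 × 6 = 60
Total cost = 335.
The route P2→W is not used.

0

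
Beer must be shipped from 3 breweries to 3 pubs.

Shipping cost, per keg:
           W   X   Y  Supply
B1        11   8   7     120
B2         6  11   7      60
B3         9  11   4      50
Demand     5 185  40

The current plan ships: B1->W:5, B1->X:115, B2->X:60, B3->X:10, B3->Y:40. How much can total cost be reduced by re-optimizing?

Current plan cost = 5·11 + 115·8 + 60·11 + 10·11 + 40·4 = 1905.
Optimal plan:
  B1–X: 120 × 8 = 960
  B2–W: 5 × 6 = 30
  B2–X: 55 × 11 = 605
  B3–X: 10 × 11 = 110
  B3–Y: 40 × 4 = 160
Optimal cost = 1865.
Saving = 1905 − 1865 = 40.

40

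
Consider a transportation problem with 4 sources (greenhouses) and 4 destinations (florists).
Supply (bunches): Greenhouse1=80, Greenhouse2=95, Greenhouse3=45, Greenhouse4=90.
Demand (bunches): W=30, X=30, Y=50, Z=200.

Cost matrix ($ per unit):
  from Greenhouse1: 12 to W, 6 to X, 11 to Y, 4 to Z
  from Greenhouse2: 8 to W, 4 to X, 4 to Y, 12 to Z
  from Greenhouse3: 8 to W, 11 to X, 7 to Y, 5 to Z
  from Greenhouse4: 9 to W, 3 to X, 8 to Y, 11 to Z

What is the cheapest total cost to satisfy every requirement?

One minimum-cost allocation:
  Greenhouse1→Z: 80 × $4 = $320
  Greenhouse2→W: 30 × $8 = $240
  Greenhouse2→Y: 50 × $4 = $200
  Greenhouse2→Z: 15 × $12 = $180
  Greenhouse3→Z: 45 × $5 = $225
  Greenhouse4→X: 30 × $3 = $90
  Greenhouse4→Z: 60 × $11 = $660
Total = 320 + 240 + 200 + 180 + 225 + 90 + 660 = $1915.
(Supply check: Greenhouse1 ships 80; Greenhouse2 ships 95; Greenhouse3 ships 45; Greenhouse4 ships 90.)

1915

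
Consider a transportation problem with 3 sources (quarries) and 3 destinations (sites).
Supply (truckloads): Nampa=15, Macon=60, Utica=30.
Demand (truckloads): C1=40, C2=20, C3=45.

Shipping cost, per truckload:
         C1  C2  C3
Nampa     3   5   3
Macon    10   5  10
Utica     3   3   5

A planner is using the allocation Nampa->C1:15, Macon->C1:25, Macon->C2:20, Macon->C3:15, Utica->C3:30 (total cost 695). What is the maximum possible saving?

Current plan cost = 15·3 + 25·10 + 20·5 + 15·10 + 30·5 = 695.
Optimal plan:
  Nampa→C3: 15 × 3 = 45
  Macon→C1: 10 × 10 = 100
  Macon→C2: 20 × 5 = 100
  Macon→C3: 30 × 10 = 300
  Utica→C1: 30 × 3 = 90
Optimal cost = 635.
Saving = 695 − 635 = 60.

60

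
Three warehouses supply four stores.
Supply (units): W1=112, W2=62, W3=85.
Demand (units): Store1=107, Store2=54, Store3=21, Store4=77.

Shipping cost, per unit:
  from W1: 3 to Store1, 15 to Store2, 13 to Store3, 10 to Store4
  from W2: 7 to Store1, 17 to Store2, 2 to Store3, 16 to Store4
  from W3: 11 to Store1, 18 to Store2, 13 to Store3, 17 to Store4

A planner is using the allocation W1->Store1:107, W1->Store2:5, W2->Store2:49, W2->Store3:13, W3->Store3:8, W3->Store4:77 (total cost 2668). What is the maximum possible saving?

Current plan cost = 107·3 + 5·15 + 49·17 + 13·2 + 8·13 + 77·17 = 2668.
Optimal plan:
  W1->Store1: 66 units
  W1->Store4: 46 units
  W2->Store1: 41 units
  W2->Store3: 21 units
  W3->Store2: 54 units
  W3->Store4: 31 units
Optimal cost = 2486.
Saving = 2668 − 2486 = 182.

182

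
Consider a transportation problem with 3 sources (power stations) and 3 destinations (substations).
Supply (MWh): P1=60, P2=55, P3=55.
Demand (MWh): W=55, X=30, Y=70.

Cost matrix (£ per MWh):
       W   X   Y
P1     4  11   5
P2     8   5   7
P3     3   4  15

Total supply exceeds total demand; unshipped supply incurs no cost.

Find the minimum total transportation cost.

685

Optimal allocation:
  P1->Y: 60 × £5 = £300
  P2->X: 30 × £5 = £150
  P2->Y: 10 × £7 = £70
  P3->W: 55 × £3 = £165
Total = 300 + 150 + 70 + 165 = £685.
(Supply check: P1 ships 60; P2 ships 40; P3 ships 55.)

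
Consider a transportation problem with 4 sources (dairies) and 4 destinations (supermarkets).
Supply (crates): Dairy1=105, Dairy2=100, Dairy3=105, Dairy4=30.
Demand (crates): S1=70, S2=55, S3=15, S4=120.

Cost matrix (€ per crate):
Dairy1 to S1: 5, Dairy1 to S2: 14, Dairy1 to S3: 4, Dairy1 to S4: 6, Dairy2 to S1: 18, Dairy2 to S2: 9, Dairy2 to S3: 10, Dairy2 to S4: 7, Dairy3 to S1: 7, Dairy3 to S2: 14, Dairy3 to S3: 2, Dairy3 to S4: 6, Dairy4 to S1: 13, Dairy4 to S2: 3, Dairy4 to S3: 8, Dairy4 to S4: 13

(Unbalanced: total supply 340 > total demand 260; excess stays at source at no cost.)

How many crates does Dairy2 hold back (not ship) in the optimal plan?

An optimal plan:
  Dairy1→S1: 70 crates
  Dairy1→S4: 35 crates
  Dairy2→S2: 25 crates
  Dairy3→S3: 15 crates
  Dairy3→S4: 85 crates
  Dairy4→S2: 30 crates
Total cost = €1415.
Dairy2 ships 25 of its 100, leaving 75.

75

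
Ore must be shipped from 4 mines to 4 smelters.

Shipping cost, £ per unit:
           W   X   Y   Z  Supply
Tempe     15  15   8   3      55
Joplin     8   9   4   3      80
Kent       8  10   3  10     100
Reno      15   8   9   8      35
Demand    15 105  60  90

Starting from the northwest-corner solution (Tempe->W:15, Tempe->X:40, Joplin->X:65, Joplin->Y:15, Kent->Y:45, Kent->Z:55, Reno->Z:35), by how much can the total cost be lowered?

Current plan cost = 15·15 + 40·15 + 65·9 + 15·4 + 45·3 + 55·10 + 35·8 = £2435.
Optimal plan:
  Tempe→Z: 55 × £3 = £165
  Joplin→X: 45 × £9 = £405
  Joplin→Z: 35 × £3 = £105
  Kent→W: 15 × £8 = £120
  Kent→X: 25 × £10 = £250
  Kent→Y: 60 × £3 = £180
  Reno→X: 35 × £8 = £280
Optimal cost = £1505.
Saving = 2435 − 1505 = £930.

930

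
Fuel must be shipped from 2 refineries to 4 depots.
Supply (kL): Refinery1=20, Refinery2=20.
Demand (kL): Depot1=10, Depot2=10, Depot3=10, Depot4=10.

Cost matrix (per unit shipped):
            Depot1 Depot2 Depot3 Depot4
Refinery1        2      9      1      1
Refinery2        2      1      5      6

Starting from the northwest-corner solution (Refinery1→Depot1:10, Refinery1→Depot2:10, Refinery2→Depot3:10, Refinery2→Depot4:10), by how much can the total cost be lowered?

170

Current plan cost = 10·2 + 10·9 + 10·5 + 10·6 = 220.
Optimal plan:
  Refinery1 to Depot3: 10 × 1 = 10
  Refinery1 to Depot4: 10 × 1 = 10
  Refinery2 to Depot1: 10 × 2 = 20
  Refinery2 to Depot2: 10 × 1 = 10
Optimal cost = 50.
Saving = 220 − 50 = 170.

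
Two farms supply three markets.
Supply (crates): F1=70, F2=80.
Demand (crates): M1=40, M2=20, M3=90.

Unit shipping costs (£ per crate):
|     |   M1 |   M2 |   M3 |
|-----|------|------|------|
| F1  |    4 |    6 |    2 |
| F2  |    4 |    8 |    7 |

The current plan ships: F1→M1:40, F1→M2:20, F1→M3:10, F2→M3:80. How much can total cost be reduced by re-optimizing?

260

Current plan cost = 40·4 + 20·6 + 10·2 + 80·7 = £860.
Optimal plan:
  F1 to M3: 70 × £2 = £140
  F2 to M1: 40 × £4 = £160
  F2 to M2: 20 × £8 = £160
  F2 to M3: 20 × £7 = £140
Optimal cost = £600.
Saving = 860 − 600 = £260.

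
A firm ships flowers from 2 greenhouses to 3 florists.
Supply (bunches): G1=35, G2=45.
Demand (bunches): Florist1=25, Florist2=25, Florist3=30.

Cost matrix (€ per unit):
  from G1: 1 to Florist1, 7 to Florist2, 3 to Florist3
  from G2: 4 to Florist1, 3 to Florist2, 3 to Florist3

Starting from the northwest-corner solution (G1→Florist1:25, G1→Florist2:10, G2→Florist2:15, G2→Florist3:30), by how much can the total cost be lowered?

Current plan cost = 25·1 + 10·7 + 15·3 + 30·3 = €230.
Optimal plan:
  G1→Florist1: 25 × €1 = €25
  G1→Florist3: 10 × €3 = €30
  G2→Florist2: 25 × €3 = €75
  G2→Florist3: 20 × €3 = €60
Optimal cost = €190.
Saving = 230 − 190 = €40.

40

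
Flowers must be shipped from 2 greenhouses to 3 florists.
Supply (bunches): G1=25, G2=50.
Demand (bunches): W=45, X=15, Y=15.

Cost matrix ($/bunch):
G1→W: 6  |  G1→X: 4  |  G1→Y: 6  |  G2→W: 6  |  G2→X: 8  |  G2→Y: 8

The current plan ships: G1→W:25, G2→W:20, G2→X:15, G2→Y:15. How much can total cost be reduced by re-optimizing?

Current plan cost = 25·6 + 20·6 + 15·8 + 15·8 = $510.
Optimal plan:
  G1 to X: 15 × $4 = $60
  G1 to Y: 10 × $6 = $60
  G2 to W: 45 × $6 = $270
  G2 to Y: 5 × $8 = $40
Optimal cost = $430.
Saving = 510 − 430 = $80.

80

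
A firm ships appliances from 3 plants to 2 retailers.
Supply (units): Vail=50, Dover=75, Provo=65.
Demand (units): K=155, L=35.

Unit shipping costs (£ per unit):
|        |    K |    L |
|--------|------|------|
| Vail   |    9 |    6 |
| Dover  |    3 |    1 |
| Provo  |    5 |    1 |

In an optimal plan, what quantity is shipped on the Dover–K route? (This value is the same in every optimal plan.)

Solving gives:
  Vail→K: 50 × £9 = £450
  Dover→K: 75 × £3 = £225
  Provo→K: 30 × £5 = £150
  Provo→L: 35 × £1 = £35
Total cost = £860.
So Dover→K carries 75 units.

75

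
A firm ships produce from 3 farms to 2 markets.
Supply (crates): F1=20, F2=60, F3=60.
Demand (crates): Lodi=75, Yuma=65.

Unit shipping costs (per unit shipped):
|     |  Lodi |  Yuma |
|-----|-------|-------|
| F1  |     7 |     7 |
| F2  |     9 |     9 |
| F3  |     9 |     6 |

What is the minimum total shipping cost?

1040

Optimal allocation:
  F1→Lodi: 20 × 7 = 140
  F2→Lodi: 55 × 9 = 495
  F2→Yuma: 5 × 9 = 45
  F3→Yuma: 60 × 6 = 360
Total = 140 + 495 + 45 + 360 = 1040.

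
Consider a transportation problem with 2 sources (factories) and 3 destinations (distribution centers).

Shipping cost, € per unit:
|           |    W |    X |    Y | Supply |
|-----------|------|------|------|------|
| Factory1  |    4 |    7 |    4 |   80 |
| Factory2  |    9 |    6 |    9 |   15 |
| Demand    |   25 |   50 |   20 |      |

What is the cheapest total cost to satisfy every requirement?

Optimal allocation:
  Factory1→W: 25 × €4 = €100
  Factory1→X: 35 × €7 = €245
  Factory1→Y: 20 × €4 = €80
  Factory2→X: 15 × €6 = €90
Total = 100 + 245 + 80 + 90 = €515.

515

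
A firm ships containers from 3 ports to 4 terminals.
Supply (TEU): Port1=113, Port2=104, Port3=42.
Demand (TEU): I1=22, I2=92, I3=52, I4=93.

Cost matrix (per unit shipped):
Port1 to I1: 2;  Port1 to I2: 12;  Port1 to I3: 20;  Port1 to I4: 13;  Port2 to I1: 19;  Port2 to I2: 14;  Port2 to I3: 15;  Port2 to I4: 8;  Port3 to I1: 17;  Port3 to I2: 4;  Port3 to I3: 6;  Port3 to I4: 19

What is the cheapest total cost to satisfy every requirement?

A cheapest plan:
  Port1->I1: 22 TEU
  Port1->I2: 91 TEU
  Port2->I3: 11 TEU
  Port2->I4: 93 TEU
  Port3->I2: 1 TEU
  Port3->I3: 41 TEU
Total cost = 2295.

2295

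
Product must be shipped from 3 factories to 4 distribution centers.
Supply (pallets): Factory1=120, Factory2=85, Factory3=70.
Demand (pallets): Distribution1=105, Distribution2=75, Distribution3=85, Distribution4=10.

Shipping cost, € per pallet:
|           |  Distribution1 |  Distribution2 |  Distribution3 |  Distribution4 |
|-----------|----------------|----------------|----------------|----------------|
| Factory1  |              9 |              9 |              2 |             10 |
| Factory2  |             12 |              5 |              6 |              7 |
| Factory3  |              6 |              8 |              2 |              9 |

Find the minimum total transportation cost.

An optimal shipping plan:
  Factory1 to Distribution1: 35 pallets
  Factory1 to Distribution3: 85 pallets
  Factory2 to Distribution2: 75 pallets
  Factory2 to Distribution4: 10 pallets
  Factory3 to Distribution1: 70 pallets
Total cost = €1350.
(Supply check: Factory1 ships 120; Factory2 ships 85; Factory3 ships 70.)

1350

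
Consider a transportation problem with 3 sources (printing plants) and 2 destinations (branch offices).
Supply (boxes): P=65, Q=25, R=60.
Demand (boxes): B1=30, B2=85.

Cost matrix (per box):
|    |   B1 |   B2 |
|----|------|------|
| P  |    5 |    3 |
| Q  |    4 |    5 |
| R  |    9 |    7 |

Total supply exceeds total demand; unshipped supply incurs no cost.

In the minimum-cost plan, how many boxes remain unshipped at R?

35

An optimal plan:
  P to B2: 65 × 3 = 195
  Q to B1: 25 × 4 = 100
  R to B1: 5 × 9 = 45
  R to B2: 20 × 7 = 140
Total cost = 480.
R ships 25 of its 60, leaving 35.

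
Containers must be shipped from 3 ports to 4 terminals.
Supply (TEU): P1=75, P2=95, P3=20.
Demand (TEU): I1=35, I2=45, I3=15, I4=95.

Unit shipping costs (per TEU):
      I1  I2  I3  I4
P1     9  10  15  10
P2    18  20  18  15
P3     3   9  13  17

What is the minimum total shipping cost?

An optimal shipping plan:
  P1→I1: 15 × 9 = 135
  P1→I2: 45 × 10 = 450
  P1→I4: 15 × 10 = 150
  P2→I3: 15 × 18 = 270
  P2→I4: 80 × 15 = 1200
  P3→I1: 20 × 3 = 60
Total = 135 + 450 + 150 + 270 + 1200 + 60 = 2265.

2265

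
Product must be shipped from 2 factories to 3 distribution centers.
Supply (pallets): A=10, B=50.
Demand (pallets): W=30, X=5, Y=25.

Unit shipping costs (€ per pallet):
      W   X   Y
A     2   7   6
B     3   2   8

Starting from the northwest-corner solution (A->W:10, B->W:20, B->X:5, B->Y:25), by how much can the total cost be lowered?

Current plan cost = 10·2 + 20·3 + 5·2 + 25·8 = €290.
Optimal plan:
  A–Y: 10 pallets
  B–W: 30 pallets
  B–X: 5 pallets
  B–Y: 15 pallets
Optimal cost = €280.
Saving = 290 − 280 = €10.

10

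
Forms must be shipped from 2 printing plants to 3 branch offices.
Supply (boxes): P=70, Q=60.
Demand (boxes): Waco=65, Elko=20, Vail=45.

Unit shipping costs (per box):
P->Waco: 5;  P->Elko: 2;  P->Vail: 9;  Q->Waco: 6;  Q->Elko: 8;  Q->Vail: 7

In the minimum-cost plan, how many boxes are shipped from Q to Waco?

Solving gives:
  P→Waco: 50 × 5 = 250
  P→Elko: 20 × 2 = 40
  Q→Waco: 15 × 6 = 90
  Q→Vail: 45 × 7 = 315
Total cost = 695.
So Q→Waco carries 15 boxes.

15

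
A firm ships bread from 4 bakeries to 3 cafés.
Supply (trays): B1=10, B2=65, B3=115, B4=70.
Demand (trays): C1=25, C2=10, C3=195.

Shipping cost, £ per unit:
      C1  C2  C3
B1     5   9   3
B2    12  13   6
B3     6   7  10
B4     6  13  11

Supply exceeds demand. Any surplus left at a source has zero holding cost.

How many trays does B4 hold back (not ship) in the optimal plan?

An optimal plan:
  B1–C3: 10 × £3 = £30
  B2–C3: 65 × £6 = £390
  B3–C2: 10 × £7 = £70
  B3–C3: 105 × £10 = £1050
  B4–C1: 25 × £6 = £150
  B4–C3: 15 × £11 = £165
Total cost = £1855.
B4 ships 40 of its 70, leaving 30.

30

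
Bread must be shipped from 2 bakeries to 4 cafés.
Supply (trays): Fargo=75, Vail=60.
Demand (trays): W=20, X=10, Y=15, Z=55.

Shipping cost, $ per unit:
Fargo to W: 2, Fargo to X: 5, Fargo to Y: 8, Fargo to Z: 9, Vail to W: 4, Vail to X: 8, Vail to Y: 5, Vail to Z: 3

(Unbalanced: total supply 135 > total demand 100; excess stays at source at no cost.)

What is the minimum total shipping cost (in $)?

A cheapest plan:
  Fargo–W: 20 trays
  Fargo–X: 10 trays
  Fargo–Y: 10 trays
  Vail–Y: 5 trays
  Vail–Z: 55 trays
Total cost = $360.

360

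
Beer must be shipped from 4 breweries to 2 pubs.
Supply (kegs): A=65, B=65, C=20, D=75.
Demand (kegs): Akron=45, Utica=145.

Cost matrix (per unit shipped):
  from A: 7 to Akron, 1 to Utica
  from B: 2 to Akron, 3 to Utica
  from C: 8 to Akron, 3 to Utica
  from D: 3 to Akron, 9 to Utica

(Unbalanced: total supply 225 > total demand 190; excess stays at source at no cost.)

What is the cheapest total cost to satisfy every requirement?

435

Optimal allocation:
  A to Utica: 65 × 1 = 65
  B to Akron: 5 × 2 = 10
  B to Utica: 60 × 3 = 180
  C to Utica: 20 × 3 = 60
  D to Akron: 40 × 3 = 120
Total = 65 + 10 + 180 + 60 + 120 = 435.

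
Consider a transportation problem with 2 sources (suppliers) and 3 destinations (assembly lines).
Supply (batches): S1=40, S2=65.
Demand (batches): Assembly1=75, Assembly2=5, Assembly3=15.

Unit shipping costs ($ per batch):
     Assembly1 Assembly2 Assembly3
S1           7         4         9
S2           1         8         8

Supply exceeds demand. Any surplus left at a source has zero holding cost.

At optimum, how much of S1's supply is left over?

10

An optimal plan:
  S1 to Assembly1: 10 × $7 = $70
  S1 to Assembly2: 5 × $4 = $20
  S1 to Assembly3: 15 × $9 = $135
  S2 to Assembly1: 65 × $1 = $65
Total cost = $290.
S1 ships 30 of its 40, leaving 10.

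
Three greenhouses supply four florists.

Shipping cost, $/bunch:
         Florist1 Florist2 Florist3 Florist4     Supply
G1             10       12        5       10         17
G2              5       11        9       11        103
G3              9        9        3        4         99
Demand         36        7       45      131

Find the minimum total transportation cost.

One minimum-cost allocation:
  G1->Florist3: 17 × $5 = $85
  G2->Florist1: 36 × $5 = $180
  G2->Florist2: 7 × $11 = $77
  G2->Florist3: 28 × $9 = $252
  G2->Florist4: 32 × $11 = $352
  G3->Florist4: 99 × $4 = $396
Total = 85 + 180 + 77 + 252 + 352 + 396 = $1342.

1342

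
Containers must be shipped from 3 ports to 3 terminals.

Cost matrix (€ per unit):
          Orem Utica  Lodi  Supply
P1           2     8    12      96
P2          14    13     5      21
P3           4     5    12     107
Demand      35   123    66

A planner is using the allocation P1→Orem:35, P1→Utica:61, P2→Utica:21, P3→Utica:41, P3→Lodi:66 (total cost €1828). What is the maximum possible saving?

450

Current plan cost = 35·2 + 61·8 + 21·13 + 41·5 + 66·12 = €1828.
Optimal plan:
  P1–Orem: 35 × €2 = €70
  P1–Utica: 16 × €8 = €128
  P1–Lodi: 45 × €12 = €540
  P2–Lodi: 21 × €5 = €105
  P3–Utica: 107 × €5 = €535
Optimal cost = €1378.
Saving = 1828 − 1378 = €450.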